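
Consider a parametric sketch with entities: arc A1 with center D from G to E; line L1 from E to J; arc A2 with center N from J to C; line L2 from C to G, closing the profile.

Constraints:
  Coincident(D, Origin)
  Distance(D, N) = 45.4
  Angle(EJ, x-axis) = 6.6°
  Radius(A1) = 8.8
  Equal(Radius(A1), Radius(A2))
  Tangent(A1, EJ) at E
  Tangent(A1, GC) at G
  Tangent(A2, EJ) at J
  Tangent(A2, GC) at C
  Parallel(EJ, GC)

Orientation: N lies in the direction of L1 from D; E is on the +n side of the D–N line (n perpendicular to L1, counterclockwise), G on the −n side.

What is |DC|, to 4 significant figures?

46.24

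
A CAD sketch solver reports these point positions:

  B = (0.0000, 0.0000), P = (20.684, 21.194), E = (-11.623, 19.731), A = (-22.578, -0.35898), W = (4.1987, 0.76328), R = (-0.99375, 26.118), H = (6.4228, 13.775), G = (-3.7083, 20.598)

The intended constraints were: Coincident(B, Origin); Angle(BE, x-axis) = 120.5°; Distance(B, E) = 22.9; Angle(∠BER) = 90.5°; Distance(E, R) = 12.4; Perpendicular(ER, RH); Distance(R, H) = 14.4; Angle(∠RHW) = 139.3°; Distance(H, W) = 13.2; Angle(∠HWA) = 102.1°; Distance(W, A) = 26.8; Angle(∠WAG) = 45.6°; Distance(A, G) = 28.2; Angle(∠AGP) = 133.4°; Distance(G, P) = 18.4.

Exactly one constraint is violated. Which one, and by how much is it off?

Distance(G, P) = 18.4 — off by 6.00.

B = (0.00, 0.00) ✓; BE at 120.5° ✓; |BE| = 22.90 ✓; ∠BER = 90.50° ✓; |ER| = 12.40 ✓; ∠(ER, RH) = 90.00° ✓; |RH| = 14.40 ✓; ∠RHW = 139.3° ✓; |HW| = 13.20 ✓; ∠HWA = 102.1° ✓; |WA| = 26.80 ✓; ∠WAG = 45.60° ✓; |AG| = 28.20 ✓; ∠AGP = 133.4° ✓; |GP| = 24.40 ✗.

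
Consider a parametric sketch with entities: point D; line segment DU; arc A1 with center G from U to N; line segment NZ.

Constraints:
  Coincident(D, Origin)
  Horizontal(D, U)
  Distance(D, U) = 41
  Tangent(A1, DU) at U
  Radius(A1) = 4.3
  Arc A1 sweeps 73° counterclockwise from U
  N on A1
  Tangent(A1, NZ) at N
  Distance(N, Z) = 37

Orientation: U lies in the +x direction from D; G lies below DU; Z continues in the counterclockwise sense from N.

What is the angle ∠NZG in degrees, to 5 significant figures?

6.6290°

On A1, U sits at bearing 90° from G; a 73° counterclockwise sweep puts N at bearing 163°, so N = G + 4.3·(cos 163°, sin 163°) = (36.888, -3.0428). Since A1 is tangent to NZ there, GN ⟂ NZ, so NZ runs along (−sin 163°, cos 163°); with |NZ| = 37.0, Z = (26.070, -38.426). Then cos ∠NZG = ZN·ZG / (|ZN||ZG|), giving 6.6290°.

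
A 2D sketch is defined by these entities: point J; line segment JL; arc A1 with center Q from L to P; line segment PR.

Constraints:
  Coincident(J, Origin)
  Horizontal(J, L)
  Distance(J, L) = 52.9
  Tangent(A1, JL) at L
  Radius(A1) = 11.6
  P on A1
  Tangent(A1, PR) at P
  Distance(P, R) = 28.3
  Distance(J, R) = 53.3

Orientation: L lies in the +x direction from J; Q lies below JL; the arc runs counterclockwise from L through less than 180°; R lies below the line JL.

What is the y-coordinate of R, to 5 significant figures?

-37.970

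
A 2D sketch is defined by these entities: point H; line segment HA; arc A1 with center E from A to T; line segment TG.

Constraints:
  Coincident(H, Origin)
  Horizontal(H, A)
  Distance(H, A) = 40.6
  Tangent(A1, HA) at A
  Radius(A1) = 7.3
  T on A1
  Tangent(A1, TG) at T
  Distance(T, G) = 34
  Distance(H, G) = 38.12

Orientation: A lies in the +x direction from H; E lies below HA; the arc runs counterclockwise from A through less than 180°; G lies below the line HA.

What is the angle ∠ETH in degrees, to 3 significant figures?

158°

H is at the origin; HA is horizontal with |HA| = 40.6 and A on the +x side, so A = (40.6, 0.00). Tangency of A1 to HA means the radius EA is perpendicular to HA, so E = A + (0, -7.3) = (40.6, -7.30). Since ET ⟂ TG (tangency), |EG| = √(7.3² + 34.0²) = 34.8 regardless of where T sits on A1. So G lies on both circle(H, 38.12) and circle(E, 34.8); the below-HA intersection is G = (17.9, -33.7). T is the foot of the tangent from G: T = (34.2, -3.80).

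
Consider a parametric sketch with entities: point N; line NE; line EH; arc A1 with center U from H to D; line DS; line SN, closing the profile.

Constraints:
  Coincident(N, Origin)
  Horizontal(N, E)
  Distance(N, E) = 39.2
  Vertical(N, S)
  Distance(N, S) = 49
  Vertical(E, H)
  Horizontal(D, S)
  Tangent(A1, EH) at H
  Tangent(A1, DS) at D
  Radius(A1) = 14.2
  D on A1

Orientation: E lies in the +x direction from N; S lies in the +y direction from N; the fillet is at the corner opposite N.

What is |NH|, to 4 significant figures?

52.42

N is at the origin; N and E share the same y with |NE| = 39.2 and E on the +x side, so E = (39.20, 0.000). NS is vertical with |NS| = 49.0 and S on the +y side, so S = (0.000, 49.00). The virtual corner opposite N is at (39.20, 49.00). Since A1 is tangent to EH there, UH ⟂ EH and tangency of A1 to DS means the radius UD is perpendicular to DS, with radius 14.2, so the center U sits 14.2 in from both sides at U = (25.00, 34.80). That places the tangent points at H = (39.20, 34.80) on EH and D = (25.00, 49.00) on DS. Then |NH| = |H − N| = 52.42.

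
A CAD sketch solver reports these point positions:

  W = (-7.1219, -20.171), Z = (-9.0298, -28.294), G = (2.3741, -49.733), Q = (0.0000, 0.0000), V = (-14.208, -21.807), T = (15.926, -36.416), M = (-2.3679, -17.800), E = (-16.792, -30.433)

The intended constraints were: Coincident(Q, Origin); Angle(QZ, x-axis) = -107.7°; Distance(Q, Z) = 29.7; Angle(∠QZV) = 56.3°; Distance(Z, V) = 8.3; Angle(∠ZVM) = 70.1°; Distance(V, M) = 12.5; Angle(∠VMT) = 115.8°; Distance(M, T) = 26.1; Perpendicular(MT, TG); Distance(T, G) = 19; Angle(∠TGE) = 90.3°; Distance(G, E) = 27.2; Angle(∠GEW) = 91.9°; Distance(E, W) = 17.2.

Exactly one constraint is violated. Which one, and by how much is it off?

Distance(E, W) = 17.2 — off by 3.10.

Q = (0.00, 0.00) ✓; QZ at -107.7° ✓; |QZ| = 29.70 ✓; ∠QZV = 56.30° ✓; |ZV| = 8.300 ✓; ∠ZVM = 70.10° ✓; |VM| = 12.50 ✓; ∠VMT = 115.8° ✓; |MT| = 26.10 ✓; ∠(MT, TG) = 90.00° ✓; |TG| = 19.00 ✓; ∠TGE = 90.30° ✓; |GE| = 27.20 ✓; ∠GEW = 91.90° ✓; |EW| = 14.10 ✗.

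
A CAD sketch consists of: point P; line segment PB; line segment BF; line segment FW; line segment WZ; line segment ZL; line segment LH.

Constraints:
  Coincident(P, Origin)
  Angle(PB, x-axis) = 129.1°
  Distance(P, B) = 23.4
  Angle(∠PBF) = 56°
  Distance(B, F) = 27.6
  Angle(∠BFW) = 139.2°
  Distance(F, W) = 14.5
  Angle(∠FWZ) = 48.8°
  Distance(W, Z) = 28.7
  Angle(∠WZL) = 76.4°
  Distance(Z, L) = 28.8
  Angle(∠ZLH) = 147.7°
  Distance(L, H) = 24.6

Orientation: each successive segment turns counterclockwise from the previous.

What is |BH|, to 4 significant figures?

44.56

P is at the origin; PB runs at 129.1° with length 23.4, so B = (-14.76, 18.16). ∠PBF = 56.0° gives BF at -106.9° from the x-axis; with |BF| = 27.6, F = (-22.78, -8.249). ∠BFW = 139.2° gives FW at -66.10° from the x-axis; with |FW| = 14.5, W = (-16.91, -21.51). ∠FWZ = 48.8° gives WZ at 65.10° from the x-axis; with |WZ| = 28.7, Z = (-4.823, 4.527). ∠WZL = 76.4° gives ZL at 168.7° from the x-axis; with |ZL| = 28.8, L = (-33.06, 10.17). ∠ZLH = 147.7° gives LH at -159.0° from the x-axis; with |LH| = 24.6, H = (-56.03, 1.354). Then |BH| = |H − B| = 44.56.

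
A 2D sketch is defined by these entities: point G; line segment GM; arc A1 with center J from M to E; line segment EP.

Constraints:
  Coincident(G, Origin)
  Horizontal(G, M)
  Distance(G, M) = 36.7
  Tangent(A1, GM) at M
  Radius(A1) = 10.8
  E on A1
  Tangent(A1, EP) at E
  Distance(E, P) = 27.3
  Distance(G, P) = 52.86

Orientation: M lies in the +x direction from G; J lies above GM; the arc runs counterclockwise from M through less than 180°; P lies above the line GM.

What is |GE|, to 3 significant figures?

48.9

Checks: |JE| = 10.80 ✓; ∠(JE, EP) = 90.00° ✓; |EP| = 27.30 ✓; |GP| = 52.86 ✓.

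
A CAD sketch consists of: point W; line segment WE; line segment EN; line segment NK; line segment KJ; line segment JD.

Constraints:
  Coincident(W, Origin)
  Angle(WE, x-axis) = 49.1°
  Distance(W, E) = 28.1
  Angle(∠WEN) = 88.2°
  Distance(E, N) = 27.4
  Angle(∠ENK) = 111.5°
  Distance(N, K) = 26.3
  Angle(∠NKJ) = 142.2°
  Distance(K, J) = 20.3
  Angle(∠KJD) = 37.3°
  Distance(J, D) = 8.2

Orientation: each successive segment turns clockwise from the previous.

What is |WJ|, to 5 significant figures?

34.344

W is at the origin; WE runs at 49.1° with length 28.1, so E = (18.398, 21.239). ∠WEN = 88.2° gives EN at -42.700° from the x-axis; with |EN| = 27.4, N = (38.535, 2.6579). ∠ENK = 111.5° gives NK at -111.20° from the x-axis; with |NK| = 26.3, K = (29.024, -21.862). ∠NKJ = 142.2° gives KJ at -149.00° from the x-axis; with |KJ| = 20.3, J = (11.624, -32.317). Then |WJ| = |J − W| = 34.344.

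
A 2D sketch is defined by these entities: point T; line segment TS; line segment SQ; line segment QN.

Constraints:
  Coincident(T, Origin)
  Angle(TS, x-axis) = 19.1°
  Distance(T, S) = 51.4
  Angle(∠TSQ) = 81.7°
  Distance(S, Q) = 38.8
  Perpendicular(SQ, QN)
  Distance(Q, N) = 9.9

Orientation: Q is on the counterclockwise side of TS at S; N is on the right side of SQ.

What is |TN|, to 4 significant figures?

68.39

T is at the origin; TS runs at 19.1° with length 51.4, so S = 51.4·(cos 19.1°, sin 19.1°) = (48.57, 16.82). ∠TSQ = 81.7°, so SQ runs at 19.1° + (180° − 81.7°) = 117.4° from the x-axis; with |SQ| = 38.8, Q = S + 38.8·(cos 117.4°, sin 117.4°) = (30.71, 51.27). SQ is perpendicular to QN; with |QN| = 9.9 on the right of SQ, N = Q + 9.9·(0.8878, 0.4602) = (39.50, 55.82). Then |TN| = |N − T| = 68.39.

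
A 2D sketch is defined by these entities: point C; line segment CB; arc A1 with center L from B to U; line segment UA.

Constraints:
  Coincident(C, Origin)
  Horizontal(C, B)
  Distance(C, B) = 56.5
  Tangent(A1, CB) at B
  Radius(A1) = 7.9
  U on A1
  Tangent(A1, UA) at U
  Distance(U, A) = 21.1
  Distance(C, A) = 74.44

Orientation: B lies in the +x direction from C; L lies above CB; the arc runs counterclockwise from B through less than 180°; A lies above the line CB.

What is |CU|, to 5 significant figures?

64.383

Checks: ∠(LB, BC) = 90.00° ✓; |LB| = 7.900 ✓; |LU| = 7.900 ✓; ∠(LU, UA) = 90.00° ✓; |UA| = 21.10 ✓; |CA| = 74.44 ✓.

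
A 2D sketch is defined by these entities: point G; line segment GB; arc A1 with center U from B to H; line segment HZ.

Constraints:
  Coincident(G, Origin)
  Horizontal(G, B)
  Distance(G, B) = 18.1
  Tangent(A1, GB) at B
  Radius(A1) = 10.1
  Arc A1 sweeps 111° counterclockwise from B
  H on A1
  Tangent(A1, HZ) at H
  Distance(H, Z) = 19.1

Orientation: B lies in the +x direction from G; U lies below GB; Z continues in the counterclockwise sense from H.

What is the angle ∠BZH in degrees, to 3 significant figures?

25.7°

G is at the origin; G and B share the same y with |GB| = 18.1 and B on the +x side, so B = (18.1, 0.00). Since A1 is tangent to GB there, UB ⟂ GB, so U = B + (0, -10.1) = (18.1, -10.1). On A1, B sits at bearing 90° from U; a 111° counterclockwise sweep puts H at bearing 201°, so H = U + 10.1·(cos 201°, sin 201°) = (8.67, -13.7). A1 meets HZ tangentially, so UH is at right angles to HZ, so HZ runs along (−sin 201°, cos 201°); with |HZ| = 19.1, Z = (15.5, -31.6). Then cos ∠BZH = ZB·ZH / (|ZB||ZH|), giving 25.7°.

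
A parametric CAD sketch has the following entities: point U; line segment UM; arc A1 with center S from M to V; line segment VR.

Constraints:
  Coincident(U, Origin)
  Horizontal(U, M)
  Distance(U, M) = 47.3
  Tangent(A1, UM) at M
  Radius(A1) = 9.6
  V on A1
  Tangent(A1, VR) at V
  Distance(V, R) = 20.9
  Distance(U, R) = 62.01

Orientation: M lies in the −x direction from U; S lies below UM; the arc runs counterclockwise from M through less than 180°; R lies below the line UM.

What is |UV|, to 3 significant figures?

57.9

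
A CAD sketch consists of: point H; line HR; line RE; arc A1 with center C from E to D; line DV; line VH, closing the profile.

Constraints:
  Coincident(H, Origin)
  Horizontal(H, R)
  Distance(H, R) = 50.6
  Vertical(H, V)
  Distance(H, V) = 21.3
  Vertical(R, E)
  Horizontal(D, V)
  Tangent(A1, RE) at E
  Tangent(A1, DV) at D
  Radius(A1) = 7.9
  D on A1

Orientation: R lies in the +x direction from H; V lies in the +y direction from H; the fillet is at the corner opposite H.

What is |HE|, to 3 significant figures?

52.3

The virtual corner opposite H is at (50.6, 21.3). Tangency of A1 to RE means the radius CE is perpendicular to RE and the tangent condition forces CD to be normal to DV, with radius 7.9, so the center C sits 7.9 in from both sides at C = (42.7, 13.4). That places the tangent points at E = (50.6, 13.4) on RE and D = (42.7, 21.3) on DV. Then |HE| = |E − H| = 52.3.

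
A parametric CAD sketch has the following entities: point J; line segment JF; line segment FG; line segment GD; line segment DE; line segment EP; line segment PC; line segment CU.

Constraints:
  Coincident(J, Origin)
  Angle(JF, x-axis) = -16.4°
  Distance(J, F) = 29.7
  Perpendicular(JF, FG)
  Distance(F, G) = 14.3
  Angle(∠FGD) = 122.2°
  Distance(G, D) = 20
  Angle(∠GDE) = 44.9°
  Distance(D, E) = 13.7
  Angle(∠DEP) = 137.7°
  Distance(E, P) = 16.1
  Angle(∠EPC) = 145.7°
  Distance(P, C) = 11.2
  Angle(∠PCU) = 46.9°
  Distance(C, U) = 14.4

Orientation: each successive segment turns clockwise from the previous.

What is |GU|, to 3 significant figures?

1.60

J is at the origin; JF runs at -16.4° with length 29.7, so F = (28.5, -8.39). JF ⟂ FG, so FG runs at -106°; with |FG| = 14.3, G = (24.5, -22.1). ∠FGD = 122.2° gives GD at -164° from the x-axis; with |GD| = 20.0, D = (5.21, -27.5). ∠GDE = 44.9° gives DE at 60.7° from the x-axis; with |DE| = 13.7, E = (11.9, -15.6). ∠DEP = 137.7° gives EP at 18.4° from the x-axis; with |EP| = 16.1, P = (27.2, -10.5). ∠EPC = 145.7° gives PC at -15.9° from the x-axis; with |PC| = 11.2, C = (38.0, -13.6). ∠PCU = 46.9° gives CU at -149° from the x-axis; with |CU| = 14.4, U = (25.6, -21.0). Then |GU| = |U − G| = 1.60.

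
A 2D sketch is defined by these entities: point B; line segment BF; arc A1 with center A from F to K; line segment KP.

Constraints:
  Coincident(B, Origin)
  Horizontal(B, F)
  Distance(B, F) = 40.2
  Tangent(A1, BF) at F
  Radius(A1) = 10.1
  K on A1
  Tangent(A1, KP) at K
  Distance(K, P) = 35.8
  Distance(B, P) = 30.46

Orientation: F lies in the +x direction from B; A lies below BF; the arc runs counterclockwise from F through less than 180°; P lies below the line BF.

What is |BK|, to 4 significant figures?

32.99

Checks: |AK| = 10.10 ✓; ∠(AK, KP) = 90.00° ✓; |KP| = 35.80 ✓; |BP| = 30.46 ✓.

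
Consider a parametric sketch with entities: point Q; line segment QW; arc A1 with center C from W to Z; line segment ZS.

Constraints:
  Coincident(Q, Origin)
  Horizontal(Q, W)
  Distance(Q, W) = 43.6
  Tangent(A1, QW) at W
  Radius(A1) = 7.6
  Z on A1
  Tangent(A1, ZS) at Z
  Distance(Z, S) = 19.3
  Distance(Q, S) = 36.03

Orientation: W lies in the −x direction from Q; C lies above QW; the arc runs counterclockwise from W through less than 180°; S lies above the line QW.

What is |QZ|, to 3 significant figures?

37.0

Q is at the origin; Q and W share the same y with |QW| = 43.6 and W on the −x side, so W = (-43.6, 0.00). Tangency of A1 to QW means the radius CW is perpendicular to QW, so C = W + (0, 7.6) = (-43.6, 7.60). Since CZ ⟂ ZS (tangency), |CS| = √(7.6² + 19.3²) = 20.7 regardless of where Z sits on A1. So S lies on both circle(Q, 36.03) and circle(C, 20.7); the above-QW intersection is S = (-28.6, 21.9). Z is the foot of the tangent from S: Z = (-36.7, 4.41).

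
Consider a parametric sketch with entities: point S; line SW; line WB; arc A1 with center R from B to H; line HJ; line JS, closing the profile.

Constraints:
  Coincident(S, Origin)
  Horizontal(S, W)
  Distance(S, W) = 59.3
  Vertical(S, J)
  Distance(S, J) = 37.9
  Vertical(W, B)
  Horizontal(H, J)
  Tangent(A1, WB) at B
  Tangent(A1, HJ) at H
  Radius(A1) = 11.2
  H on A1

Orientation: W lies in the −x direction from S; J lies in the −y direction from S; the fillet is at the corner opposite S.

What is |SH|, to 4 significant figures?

61.24

S is at the origin; S and W share the same y with |SW| = 59.3 and W on the −x side, so W = (-59.30, 0.000). SJ is vertical with |SJ| = 37.9 and J on the −y side, so J = (0.000, -37.90). The virtual corner opposite S is at (-59.30, -37.90). The tangent condition forces RB to be normal to WB and A1 meets HJ tangentially, so RH is at right angles to HJ, with radius 11.2, so the center R sits 11.2 in from both sides at R = (-48.10, -26.70). That places the tangent points at B = (-59.30, -26.70) on WB and H = (-48.10, -37.90) on HJ. Then |SH| = |H − S| = 61.24.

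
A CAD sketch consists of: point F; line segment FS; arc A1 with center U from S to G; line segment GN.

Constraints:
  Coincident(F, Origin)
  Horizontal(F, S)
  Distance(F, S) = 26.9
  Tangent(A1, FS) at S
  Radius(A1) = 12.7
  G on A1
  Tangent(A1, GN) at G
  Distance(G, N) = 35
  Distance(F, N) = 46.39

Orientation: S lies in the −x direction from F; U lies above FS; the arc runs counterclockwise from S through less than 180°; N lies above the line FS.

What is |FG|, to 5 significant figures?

17.975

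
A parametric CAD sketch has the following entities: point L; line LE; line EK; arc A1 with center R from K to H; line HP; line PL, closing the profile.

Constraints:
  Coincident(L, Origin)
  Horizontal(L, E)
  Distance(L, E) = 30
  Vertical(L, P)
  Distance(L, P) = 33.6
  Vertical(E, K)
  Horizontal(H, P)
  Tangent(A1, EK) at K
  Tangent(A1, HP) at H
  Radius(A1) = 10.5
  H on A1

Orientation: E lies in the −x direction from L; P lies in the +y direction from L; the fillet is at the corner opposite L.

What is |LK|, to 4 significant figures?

37.86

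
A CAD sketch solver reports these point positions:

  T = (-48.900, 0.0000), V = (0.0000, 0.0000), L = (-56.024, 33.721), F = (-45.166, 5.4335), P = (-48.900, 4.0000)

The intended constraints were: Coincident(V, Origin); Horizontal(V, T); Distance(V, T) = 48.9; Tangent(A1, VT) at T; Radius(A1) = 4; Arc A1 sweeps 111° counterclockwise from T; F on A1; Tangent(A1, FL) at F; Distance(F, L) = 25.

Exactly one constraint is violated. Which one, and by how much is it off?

Distance(F, L) = 25 — off by 5.30.

V = (0.00, 0.00) ✓; V.y = 0.00, T.y = 0.00 ✓; |VT| = 48.90 ✓; ∠(PT, TV) = 90.00° ✓; |PT| = 4.000 ✓; bearing(P→F) − bearing(P→T) = 111.0° ✓; |PF| = 4.000 ✓; ∠(PF, FL) = 90.00° ✓; |FL| = 30.30 ✗.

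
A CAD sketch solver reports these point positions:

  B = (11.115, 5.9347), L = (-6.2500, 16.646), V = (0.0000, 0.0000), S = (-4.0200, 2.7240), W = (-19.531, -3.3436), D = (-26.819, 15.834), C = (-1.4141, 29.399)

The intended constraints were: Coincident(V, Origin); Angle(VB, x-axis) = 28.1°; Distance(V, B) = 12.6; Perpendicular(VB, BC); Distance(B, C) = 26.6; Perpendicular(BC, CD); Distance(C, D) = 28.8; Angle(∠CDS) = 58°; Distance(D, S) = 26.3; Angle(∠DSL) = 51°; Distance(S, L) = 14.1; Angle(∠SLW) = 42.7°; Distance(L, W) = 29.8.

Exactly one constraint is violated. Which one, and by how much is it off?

Distance(L, W) = 29.8 — off by 5.80.

V = (0.00, 0.00) ✓; VB at 28.10° ✓; |VB| = 12.60 ✓; ∠(VB, BC) = 90.00° ✓; |BC| = 26.60 ✓; ∠(BC, CD) = 90.00° ✓; |CD| = 28.80 ✓; ∠CDS = 58.00° ✓; |DS| = 26.30 ✓; ∠DSL = 51.00° ✓; |SL| = 14.10 ✓; ∠SLW = 42.70° ✓; |LW| = 24.00 ✗.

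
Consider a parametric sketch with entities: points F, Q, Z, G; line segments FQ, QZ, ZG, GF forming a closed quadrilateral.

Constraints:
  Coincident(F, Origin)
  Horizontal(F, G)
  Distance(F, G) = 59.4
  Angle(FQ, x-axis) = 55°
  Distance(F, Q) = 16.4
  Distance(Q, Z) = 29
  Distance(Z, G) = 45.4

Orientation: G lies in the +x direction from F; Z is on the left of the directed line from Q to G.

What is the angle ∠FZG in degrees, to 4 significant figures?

81.86°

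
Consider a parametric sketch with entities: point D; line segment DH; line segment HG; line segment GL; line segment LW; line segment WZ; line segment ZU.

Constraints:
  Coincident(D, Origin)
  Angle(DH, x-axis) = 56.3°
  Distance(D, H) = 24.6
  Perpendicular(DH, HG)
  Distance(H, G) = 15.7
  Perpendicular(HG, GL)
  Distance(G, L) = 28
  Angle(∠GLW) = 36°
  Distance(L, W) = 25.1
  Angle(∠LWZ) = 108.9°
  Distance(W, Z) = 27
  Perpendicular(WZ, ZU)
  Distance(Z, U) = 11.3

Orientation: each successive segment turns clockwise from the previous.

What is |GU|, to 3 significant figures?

12.8

D is at the origin; DH runs at 56.3° with length 24.6, so H = (13.6, 20.5). DH is perpendicular to HG, so HG runs at -33.7°; with |HG| = 15.7, G = (26.7, 11.8). HG ⟂ GL, so GL runs at -124°; with |GL| = 28.0, L = (11.2, -11.5). ∠GLW = 36.0° gives LW at 92.3° from the x-axis; with |LW| = 25.1, W = (10.2, 13.5). ∠LWZ = 108.9° gives WZ at 21.2° from the x-axis; with |WZ| = 27.0, Z = (35.3, 23.3). WZ is perpendicular to ZU, so ZU runs at -68.8°; with |ZU| = 11.3, U = (39.4, 12.8). Then |GU| = |U − G| = 12.8.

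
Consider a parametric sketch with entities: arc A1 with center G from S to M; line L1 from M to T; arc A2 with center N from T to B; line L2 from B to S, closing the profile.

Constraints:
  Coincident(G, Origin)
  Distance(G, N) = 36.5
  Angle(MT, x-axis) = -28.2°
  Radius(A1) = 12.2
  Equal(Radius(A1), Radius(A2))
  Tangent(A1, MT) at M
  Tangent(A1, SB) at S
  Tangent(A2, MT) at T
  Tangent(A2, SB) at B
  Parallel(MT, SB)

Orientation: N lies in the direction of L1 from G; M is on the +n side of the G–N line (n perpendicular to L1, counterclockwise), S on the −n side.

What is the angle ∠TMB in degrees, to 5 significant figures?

33.762°

Tangency of A1 to both parallel lines with radius 12.2 puts M and S at G ± 12.2·n: M = (5.7651, 10.752), S = (-5.7651, -10.752). Equal radii place T and B the same way about N: T = N + 12.2·n = (37.933, -6.4962), B = N − 12.2·n = (26.402, -28.000). Then cos ∠TMB = MT·MB / (|MT||MB|), giving 33.762°.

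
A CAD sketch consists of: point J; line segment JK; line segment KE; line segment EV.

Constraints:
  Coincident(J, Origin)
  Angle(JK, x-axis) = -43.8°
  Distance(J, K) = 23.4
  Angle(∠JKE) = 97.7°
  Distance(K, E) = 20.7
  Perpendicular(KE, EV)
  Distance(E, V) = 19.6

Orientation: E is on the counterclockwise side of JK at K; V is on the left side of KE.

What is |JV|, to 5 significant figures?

24.104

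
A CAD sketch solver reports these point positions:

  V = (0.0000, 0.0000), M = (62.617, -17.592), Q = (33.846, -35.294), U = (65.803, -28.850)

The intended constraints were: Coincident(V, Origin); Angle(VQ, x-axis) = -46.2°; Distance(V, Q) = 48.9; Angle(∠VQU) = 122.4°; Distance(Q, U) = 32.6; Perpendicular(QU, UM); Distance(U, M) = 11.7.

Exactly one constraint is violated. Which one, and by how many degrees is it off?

Perpendicular(QU, UM) — off by 4.40°.

V = (0.00, 0.00) ✓; VQ at -46.20° ✓; |VQ| = 48.90 ✓; ∠VQU = 122.4° ✓; |QU| = 32.60 ✓; ∠(QU, UM) = 94.40° ✗; |UM| = 11.70 ✓.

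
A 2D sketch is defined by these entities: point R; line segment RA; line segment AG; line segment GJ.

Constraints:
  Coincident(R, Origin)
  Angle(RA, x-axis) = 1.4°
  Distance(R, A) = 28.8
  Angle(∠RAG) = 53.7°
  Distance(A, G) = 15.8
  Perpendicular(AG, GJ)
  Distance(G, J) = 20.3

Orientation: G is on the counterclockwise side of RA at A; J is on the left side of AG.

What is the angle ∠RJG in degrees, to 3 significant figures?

157°

∠RAG = 53.7°, so AG runs at 1.4° + (180° − 53.7°) = 128° from the x-axis; with |AG| = 15.8, G = A + 15.8·(cos 128°, sin 128°) = (19.1, 13.2). AG is perpendicular to GJ; with |GJ| = 20.3 on the left of AG, J = G + 20.3·(-0.791, -0.612) = (3.07, 0.791). Then cos ∠RJG = JR·JG / (|JR||JG|), giving 157°.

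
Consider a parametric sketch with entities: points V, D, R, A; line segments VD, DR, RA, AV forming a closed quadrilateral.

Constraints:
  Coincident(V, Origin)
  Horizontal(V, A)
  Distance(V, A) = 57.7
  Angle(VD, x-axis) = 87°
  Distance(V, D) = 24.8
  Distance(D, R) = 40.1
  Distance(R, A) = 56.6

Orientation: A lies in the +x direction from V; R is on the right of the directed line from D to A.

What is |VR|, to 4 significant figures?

15.62

Checks: |DR| = 40.10 ✓; |RA| = 56.60 ✓.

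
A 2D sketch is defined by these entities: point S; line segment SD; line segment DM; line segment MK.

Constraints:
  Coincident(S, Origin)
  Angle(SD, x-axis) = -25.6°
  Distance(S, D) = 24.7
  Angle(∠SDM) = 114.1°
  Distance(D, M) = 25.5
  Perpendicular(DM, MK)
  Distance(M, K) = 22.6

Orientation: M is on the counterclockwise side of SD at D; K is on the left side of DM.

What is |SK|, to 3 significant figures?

35.6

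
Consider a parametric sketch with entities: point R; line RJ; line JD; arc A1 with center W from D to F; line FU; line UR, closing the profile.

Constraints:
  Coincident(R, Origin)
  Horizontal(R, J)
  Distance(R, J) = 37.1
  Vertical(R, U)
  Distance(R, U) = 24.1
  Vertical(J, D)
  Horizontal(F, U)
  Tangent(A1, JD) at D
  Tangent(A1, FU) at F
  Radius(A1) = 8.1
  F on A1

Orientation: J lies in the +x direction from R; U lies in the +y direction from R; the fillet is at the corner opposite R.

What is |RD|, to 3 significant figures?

40.4

R is at the origin; RJ is horizontal with |RJ| = 37.1 and J on the +x side, so J = (37.1, 0.00). R and U share the same x with |RU| = 24.1 and U on the +y side, so U = (0.00, 24.1). The virtual corner opposite R is at (37.1, 24.1). Since A1 is tangent to JD there, WD ⟂ JD and since A1 is tangent to FU there, WF ⟂ FU, with radius 8.1, so the center W sits 8.1 in from both sides at W = (29.0, 16.0). That places the tangent points at D = (37.1, 16.0) on JD and F = (29.0, 24.1) on FU. Then |RD| = |D − R| = 40.4.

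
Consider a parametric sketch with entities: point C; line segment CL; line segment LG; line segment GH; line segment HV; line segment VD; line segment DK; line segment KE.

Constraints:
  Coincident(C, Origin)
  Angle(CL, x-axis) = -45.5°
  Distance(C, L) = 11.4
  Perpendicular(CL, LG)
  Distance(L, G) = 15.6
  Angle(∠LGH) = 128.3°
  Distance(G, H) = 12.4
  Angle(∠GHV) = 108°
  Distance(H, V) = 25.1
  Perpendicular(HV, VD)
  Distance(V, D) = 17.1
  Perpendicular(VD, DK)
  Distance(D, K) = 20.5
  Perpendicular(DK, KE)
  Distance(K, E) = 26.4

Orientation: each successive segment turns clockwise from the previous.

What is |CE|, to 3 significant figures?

29.4

VD is perpendicular to DK, so DK runs at -79.2°; with |DK| = 20.5, K = (0.497, -9.79). The perpendicularity gives KE at right angles to DK, so KE runs at -169°; with |KE| = 26.4, E = (-25.4, -14.7). Then |CE| = |E − C| = 29.4.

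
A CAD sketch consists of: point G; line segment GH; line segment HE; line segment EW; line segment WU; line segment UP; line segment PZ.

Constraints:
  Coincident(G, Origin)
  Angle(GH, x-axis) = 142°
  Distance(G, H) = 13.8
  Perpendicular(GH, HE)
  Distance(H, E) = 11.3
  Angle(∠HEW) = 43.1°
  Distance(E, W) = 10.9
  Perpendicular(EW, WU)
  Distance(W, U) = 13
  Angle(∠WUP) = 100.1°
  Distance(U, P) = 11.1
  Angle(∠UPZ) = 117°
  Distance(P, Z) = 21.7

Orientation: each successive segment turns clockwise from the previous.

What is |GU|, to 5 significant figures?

16.785

G is at the origin; GH runs at 142.0° with length 13.8, so H = (-10.875, 8.4961). GH ⟂ HE, so HE runs at 52.000°; with |HE| = 11.3, E = (-3.9176, 17.401). ∠HEW = 43.1° gives EW at -84.900° from the x-axis; with |EW| = 10.9, W = (-2.9486, 6.5438). The perpendicularity gives WU at right angles to EW, so WU runs at -174.90°; with |WU| = 13.0, U = (-15.897, 5.3882). Then |GU| = |U − G| = 16.785.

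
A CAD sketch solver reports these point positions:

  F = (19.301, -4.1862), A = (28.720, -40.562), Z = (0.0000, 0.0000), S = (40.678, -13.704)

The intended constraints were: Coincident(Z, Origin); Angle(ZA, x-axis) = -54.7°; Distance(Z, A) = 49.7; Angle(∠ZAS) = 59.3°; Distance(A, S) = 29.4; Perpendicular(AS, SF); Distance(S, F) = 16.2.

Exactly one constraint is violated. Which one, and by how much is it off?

Distance(S, F) = 16.2 — off by 7.20.

Z = (0.00, 0.00) ✓; ZA at -54.70° ✓; |ZA| = 49.70 ✓; ∠ZAS = 59.30° ✓; |AS| = 29.40 ✓; ∠(AS, SF) = 90.00° ✓; |SF| = 23.40 ✗.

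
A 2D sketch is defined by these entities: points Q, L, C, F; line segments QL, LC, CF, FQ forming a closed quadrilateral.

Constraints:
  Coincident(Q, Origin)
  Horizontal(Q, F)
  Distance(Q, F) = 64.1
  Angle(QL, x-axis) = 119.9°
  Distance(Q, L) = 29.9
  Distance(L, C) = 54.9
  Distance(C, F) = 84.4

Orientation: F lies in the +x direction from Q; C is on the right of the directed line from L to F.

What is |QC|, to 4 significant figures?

32.71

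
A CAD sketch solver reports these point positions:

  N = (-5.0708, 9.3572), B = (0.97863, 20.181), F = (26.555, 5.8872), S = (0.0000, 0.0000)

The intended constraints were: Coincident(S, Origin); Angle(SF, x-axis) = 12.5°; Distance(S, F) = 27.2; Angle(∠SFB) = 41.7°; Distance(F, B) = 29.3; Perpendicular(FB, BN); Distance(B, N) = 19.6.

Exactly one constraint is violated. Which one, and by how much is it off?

Distance(B, N) = 19.6 — off by 7.20.

S = (0.00, 0.00) ✓; SF at 12.50° ✓; |SF| = 27.20 ✓; ∠SFB = 41.70° ✓; |FB| = 29.30 ✓; ∠(FB, BN) = 90.00° ✓; |BN| = 12.40 ✗.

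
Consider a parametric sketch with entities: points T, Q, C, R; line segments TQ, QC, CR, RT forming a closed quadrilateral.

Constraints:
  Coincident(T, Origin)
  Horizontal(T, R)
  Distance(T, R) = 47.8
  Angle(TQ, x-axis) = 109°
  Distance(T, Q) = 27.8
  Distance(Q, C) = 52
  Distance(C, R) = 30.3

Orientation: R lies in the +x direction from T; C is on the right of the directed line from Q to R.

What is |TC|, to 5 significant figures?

26.794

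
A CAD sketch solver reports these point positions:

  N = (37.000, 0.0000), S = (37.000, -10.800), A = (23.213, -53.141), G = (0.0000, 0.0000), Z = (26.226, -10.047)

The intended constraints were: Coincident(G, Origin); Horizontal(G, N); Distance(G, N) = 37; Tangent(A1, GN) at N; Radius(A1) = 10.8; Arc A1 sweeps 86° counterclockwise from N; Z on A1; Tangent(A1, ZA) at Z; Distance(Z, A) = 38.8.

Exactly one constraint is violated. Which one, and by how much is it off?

Distance(Z, A) = 38.8 — off by 4.40.

G = (0.00, 0.00) ✓; G.y = 0.00, N.y = 0.00 ✓; |GN| = 37.00 ✓; ∠(SN, NG) = 90.00° ✓; |SN| = 10.80 ✓; bearing(S→Z) − bearing(S→N) = 86.00° ✓; |SZ| = 10.80 ✓; ∠(SZ, ZA) = 90.00° ✓; |ZA| = 43.20 ✗.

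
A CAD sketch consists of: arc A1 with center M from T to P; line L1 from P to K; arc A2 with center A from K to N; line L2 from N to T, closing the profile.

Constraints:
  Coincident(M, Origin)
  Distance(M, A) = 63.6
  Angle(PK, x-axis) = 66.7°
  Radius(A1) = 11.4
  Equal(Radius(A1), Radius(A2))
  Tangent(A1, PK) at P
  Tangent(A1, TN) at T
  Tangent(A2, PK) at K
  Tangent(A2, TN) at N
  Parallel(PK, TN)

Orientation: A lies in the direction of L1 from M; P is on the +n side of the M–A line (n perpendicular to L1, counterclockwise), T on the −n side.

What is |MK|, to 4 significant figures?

64.61

Tangency of A1 to both parallel lines with radius 11.4 puts P and T at M ± 11.4·n: P = (-10.47, 4.509), T = (10.47, -4.509). Equal radii place K and N the same way about A: K = A + 11.4·n = (14.69, 62.92), N = A − 11.4·n = (35.63, 53.90). Then |MK| = |K − M| = 64.61.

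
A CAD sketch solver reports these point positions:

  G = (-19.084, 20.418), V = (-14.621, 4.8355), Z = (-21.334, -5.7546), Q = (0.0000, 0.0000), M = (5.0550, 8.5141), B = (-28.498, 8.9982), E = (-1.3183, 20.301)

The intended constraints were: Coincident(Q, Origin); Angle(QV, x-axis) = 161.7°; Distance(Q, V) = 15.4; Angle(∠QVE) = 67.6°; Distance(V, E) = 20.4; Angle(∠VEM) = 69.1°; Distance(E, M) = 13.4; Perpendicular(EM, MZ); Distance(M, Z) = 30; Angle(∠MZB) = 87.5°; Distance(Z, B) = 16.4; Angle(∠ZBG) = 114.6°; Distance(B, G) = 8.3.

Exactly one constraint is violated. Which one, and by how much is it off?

Distance(B, G) = 8.3 — off by 6.50.

Q = (0.00, 0.00) ✓; QV at 161.7° ✓; |QV| = 15.40 ✓; ∠QVE = 67.60° ✓; |VE| = 20.40 ✓; ∠VEM = 69.10° ✓; |EM| = 13.40 ✓; ∠(EM, MZ) = 90.00° ✓; |MZ| = 30.00 ✓; ∠MZB = 87.50° ✓; |ZB| = 16.40 ✓; ∠ZBG = 114.6° ✓; |BG| = 14.80 ✗.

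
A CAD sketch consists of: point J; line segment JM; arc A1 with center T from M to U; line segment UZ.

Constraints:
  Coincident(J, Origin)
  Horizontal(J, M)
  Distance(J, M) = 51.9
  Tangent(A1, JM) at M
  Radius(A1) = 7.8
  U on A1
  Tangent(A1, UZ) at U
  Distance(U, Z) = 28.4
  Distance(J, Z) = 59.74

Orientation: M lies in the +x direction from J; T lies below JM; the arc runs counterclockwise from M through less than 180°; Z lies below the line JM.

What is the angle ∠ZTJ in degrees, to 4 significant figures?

89.02°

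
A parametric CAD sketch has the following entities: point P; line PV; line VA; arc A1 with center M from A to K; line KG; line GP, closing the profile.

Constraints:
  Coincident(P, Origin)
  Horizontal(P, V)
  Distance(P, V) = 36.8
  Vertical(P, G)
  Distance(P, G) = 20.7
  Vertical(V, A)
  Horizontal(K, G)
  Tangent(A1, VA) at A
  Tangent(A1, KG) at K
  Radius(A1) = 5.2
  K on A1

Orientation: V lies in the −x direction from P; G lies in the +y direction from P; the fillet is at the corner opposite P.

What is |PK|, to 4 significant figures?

37.78

P is at the origin; PV is horizontal with |PV| = 36.8 and V on the −x side, so V = (-36.80, 0.000). PG is vertical with |PG| = 20.7 and G on the +y side, so G = (0.000, 20.70). The virtual corner opposite P is at (-36.80, 20.70). Since A1 is tangent to VA there, MA ⟂ VA and since A1 is tangent to KG there, MK ⟂ KG, with radius 5.2, so the center M sits 5.2 in from both sides at M = (-31.60, 15.50). That places the tangent points at A = (-36.80, 15.50) on VA and K = (-31.60, 20.70) on KG. Then |PK| = |K − P| = 37.78.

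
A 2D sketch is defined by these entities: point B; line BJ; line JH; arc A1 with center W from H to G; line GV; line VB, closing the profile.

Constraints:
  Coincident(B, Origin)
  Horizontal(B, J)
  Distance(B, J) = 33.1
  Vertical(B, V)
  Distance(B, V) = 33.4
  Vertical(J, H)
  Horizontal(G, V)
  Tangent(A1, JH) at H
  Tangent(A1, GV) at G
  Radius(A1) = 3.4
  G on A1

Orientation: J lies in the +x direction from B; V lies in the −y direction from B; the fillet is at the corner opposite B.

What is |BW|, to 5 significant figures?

42.215

B and V share the same x with |BV| = 33.4 and V on the −y side, so V = (0.0000, -33.400). The virtual corner opposite B is at (33.100, -33.400). The tangent condition forces WH to be normal to JH and since A1 is tangent to GV there, WG ⟂ GV, with radius 3.4, so the center W sits 3.4 in from both sides at W = (29.700, -30.000). Then |BW| = |W − B| = 42.215.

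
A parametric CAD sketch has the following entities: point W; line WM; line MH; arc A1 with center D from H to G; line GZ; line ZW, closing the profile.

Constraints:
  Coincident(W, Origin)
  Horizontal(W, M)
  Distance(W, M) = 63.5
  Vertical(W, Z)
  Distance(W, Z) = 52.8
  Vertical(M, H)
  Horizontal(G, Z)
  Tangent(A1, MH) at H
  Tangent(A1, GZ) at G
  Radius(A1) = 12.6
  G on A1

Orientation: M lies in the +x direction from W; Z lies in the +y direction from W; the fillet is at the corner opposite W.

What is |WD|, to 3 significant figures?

64.9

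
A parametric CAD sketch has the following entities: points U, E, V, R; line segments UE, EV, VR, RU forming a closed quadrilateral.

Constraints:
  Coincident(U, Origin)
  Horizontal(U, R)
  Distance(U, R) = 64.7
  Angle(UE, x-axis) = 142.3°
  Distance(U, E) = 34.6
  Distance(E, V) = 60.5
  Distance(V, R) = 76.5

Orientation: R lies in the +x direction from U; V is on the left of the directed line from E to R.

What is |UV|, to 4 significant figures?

63.52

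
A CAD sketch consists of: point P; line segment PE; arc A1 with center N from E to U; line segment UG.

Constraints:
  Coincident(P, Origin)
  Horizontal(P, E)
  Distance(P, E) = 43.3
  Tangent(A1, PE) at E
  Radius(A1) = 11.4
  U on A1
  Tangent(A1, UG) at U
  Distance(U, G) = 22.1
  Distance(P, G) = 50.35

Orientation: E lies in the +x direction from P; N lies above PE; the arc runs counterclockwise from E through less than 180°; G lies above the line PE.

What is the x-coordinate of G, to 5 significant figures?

36.022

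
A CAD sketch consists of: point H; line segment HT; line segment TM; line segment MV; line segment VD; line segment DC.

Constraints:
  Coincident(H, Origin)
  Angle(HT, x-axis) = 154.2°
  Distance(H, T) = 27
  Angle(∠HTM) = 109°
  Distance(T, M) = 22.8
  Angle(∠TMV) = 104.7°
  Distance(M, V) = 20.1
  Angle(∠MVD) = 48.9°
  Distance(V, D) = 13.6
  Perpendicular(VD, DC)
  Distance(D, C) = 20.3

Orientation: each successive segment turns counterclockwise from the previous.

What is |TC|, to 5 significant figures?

25.204

∠MVD = 48.9° gives VD at 71.600° from the x-axis; with |VD| = 13.6, D = (-25.880, -8.8410). VD ⟂ DC, so DC runs at 161.60°; with |DC| = 20.3, C = (-45.142, -2.4333). Then |TC| = |C − T| = 25.204.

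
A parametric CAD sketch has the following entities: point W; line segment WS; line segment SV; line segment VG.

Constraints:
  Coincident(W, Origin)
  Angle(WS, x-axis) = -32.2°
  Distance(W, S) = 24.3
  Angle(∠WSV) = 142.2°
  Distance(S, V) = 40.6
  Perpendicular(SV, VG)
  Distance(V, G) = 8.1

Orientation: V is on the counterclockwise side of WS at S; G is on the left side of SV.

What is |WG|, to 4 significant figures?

60.19

∠WSV = 142.2°, so SV runs at -32.2° + (180° − 142.2°) = 5.600° from the x-axis; with |SV| = 40.6, V = S + 40.6·(cos 5.600°, sin 5.600°) = (60.97, -8.987). SV is perpendicular to VG; with |VG| = 8.1 on the left of SV, G = V + 8.1·(-0.09758, 0.9952) = (60.18, -0.9257). Then |WG| = |G − W| = 60.19.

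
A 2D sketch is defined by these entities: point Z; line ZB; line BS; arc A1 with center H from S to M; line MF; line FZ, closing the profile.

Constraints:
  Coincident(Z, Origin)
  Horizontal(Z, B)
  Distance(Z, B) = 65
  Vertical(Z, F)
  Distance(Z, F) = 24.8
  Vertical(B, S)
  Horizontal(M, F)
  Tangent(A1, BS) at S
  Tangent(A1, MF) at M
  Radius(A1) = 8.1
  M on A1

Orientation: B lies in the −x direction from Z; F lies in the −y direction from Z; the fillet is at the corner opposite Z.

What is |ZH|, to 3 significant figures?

59.3

Z is at the origin; ZB is horizontal with |ZB| = 65.0 and B on the −x side, so B = (-65.0, 0.00). ZF is vertical with |ZF| = 24.8 and F on the −y side, so F = (0.00, -24.8). The virtual corner opposite Z is at (-65.0, -24.8). Tangency of A1 to BS means the radius HS is perpendicular to BS and tangency of A1 to MF means the radius HM is perpendicular to MF, with radius 8.1, so the center H sits 8.1 in from both sides at H = (-56.9, -16.7). Then |ZH| = |H − Z| = 59.3.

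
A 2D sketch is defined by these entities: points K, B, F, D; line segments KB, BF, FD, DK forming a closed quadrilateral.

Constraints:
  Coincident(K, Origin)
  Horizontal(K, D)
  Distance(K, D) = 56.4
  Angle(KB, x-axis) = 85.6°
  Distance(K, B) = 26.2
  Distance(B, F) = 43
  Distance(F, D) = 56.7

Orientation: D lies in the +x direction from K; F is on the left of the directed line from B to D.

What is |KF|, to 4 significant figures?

63.76

Checks: |BF| = 43.00 ✓; |FD| = 56.70 ✓.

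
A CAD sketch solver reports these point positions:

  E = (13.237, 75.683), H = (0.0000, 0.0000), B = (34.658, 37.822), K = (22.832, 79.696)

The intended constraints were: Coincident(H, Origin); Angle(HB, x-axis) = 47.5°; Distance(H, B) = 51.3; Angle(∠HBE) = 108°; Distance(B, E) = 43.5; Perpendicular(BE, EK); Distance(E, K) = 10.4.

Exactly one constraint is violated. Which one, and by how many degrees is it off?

Perpendicular(BE, EK) — off by 6.80°.

H = (0.00, 0.00) ✓; HB at 47.50° ✓; |HB| = 51.30 ✓; ∠HBE = 108.0° ✓; |BE| = 43.50 ✓; ∠(BE, EK) = 96.80° ✗; |EK| = 10.40 ✓.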